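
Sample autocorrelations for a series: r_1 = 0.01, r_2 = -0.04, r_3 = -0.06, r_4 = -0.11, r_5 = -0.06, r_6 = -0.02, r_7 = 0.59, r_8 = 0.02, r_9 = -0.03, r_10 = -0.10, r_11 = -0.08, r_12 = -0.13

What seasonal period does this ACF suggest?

The largest autocorrelation is r_7 = 0.59; the remaining lags stay at or below 0.02.
The dominant spike at lag 7 indicates a seasonal period of 7.

7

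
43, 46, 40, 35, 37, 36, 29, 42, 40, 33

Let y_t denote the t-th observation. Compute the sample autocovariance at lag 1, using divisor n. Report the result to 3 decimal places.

Mean ȳ = (43 + 46 + 40 + 35 + 37 + 36 + 29 + 42 + 40 + 33)/10 = 38.1000
Σ_{t=1}^{9}(y_t−ȳ)(y_{t+1}−ȳ) = 34.8900
γ_1 = 34.8900 / 10 = 3.489

3.489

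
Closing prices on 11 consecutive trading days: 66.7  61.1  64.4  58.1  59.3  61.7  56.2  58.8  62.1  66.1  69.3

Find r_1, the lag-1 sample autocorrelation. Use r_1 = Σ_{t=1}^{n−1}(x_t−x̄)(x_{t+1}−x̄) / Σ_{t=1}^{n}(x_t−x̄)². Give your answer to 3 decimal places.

Mean x̄ = (66.7 + 61.1 + 64.4 + 58.1 + 59.3 + 61.7 + 56.2 + 58.8 + 62.1 + 66.1 + 69.3)/11 = 62.1636
Numerator Σ_{t=1}^{10}(x_t−x̄)(x_{t+1}−x̄) = 47.5523
Denominator Σ(x_t−x̄)² = 164.9455
r_1 = 47.5523 / 164.9455 = 0.288

0.288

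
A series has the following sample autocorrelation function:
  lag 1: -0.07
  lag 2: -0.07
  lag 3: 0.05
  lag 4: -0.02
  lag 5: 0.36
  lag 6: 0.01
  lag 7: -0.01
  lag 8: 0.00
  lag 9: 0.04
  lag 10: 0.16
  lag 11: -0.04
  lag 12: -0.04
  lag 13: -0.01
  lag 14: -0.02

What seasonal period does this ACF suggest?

The largest autocorrelation is r_5 = 0.36, with a weaker echo at lag 10 (0.16); the remaining lags stay at or below 0.05.
The dominant spike at lag 5 indicates a seasonal period of 5.

5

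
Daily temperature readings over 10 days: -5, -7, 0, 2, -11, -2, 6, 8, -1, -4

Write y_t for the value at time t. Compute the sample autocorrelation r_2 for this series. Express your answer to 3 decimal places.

-0.458

Mean ȳ = (-5 − 7 + 0 + 2 − 11 − 2 + 6 + 8 − 1 − 4)/10 = -1.4000
Numerator Σ_{t=1}^{8}(y_t−ȳ)(y_{t+2}−ȳ) = -137.7200
Denominator Σ(y_t−ȳ)² = 300.4000
r_2 = -137.7200 / 300.4000 = -0.458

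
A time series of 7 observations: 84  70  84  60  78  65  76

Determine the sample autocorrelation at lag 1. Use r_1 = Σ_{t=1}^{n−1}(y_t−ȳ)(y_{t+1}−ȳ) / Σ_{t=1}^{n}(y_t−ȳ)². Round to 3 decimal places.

-0.647

Mean ȳ = (84 + 70 + 84 + 60 + 78 + 65 + 76)/7 = 73.8571
Deviations from mean: 10.1429, -3.8571, 10.1429, -13.8571, 4.1429, -8.8571, 2.1429
Σ(y_t−ȳ)(y_{t+1}−ȳ) = (-39.1224) + (-39.1224) + (-140.5510) + (-57.4082) + (-36.6939) + (-18.9796) = -331.8776
Denominator Σ(y_t−ȳ)² = 512.8571
r_1 = -331.8776 / 512.8571 = -0.647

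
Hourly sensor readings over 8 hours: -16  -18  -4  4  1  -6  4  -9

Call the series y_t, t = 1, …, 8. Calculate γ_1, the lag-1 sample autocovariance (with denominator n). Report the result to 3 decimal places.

18.406

Mean ȳ = (-16 − 18 − 4 + 4 + 1 − 6 + 4 − 9)/8 = -5.5000
Deviations: -10.5000, -12.5000, 1.5000, 9.5000, 6.5000, -0.5000, 9.5000, -3.5000
Σ_{t=1}^{7}(y_t−ȳ)(y_{t+1}−ȳ) = 147.2500
γ_1 = 147.2500 / 8 = 18.406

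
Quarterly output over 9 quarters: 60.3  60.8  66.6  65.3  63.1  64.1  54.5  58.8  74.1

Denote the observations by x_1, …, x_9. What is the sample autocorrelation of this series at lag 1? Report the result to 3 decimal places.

Mean x̄ = (60.3 + 60.8 + 66.6 + 65.3 + 63.1 + 64.1 + 54.5 + 58.8 + 74.1)/9 = 63.0667
Numerator Σ_{t=1}^{8}(x_t−x̄)(x_{t+1}−x̄) = -13.1144
Denominator Σ(x_t−x̄)² = 244.6600
r_1 = -13.1144 / 244.6600 = -0.054

-0.054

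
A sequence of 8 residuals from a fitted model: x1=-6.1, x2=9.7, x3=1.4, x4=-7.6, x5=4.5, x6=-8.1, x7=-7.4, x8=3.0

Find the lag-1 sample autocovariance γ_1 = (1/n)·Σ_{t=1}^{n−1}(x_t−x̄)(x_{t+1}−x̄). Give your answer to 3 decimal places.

Mean x̄ = (-6.1 + 9.7 + 1.4 − 7.6 + 4.5 − 8.1 − 7.4 + 3.0)/8 = -1.3250
Σ_{t=1}^{7}(x_t−x̄)(x_{t+1}−x̄) = -100.8331
γ_1 = -100.8331 / 8 = -12.604

-12.604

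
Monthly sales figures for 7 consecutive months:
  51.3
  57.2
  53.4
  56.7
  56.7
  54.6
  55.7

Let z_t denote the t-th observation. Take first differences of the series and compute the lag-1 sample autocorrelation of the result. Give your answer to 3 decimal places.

First differences Δz: 5.9, -3.8, 3.3, 0.0, -2.1, 1.1
Mean of differences = 0.7333
Numerator Σ(Δz_t−Δz̄)(Δz_{t+1}−Δz̄) = -35.9011
Denominator Σ(Δz_t−Δz̄)² = 62.5333
r_1(Δz) = -35.9011 / 62.5333 = -0.574

-0.574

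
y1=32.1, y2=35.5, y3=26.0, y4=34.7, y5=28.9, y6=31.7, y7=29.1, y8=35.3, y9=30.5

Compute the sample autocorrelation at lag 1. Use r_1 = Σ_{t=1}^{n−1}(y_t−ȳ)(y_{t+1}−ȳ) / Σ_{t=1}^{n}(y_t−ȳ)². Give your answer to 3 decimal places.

-0.701

Mean ȳ = (32.1 + 35.5 + 26.0 + 34.7 + 28.9 + 31.7 + 29.1 + 35.3 + 30.5)/9 = 31.5333
Numerator Σ_{t=1}^{8}(y_t−ȳ)(y_{t+1}−ȳ) = -59.4644
Denominator Σ(y_t−ȳ)² = 84.8400
r_1 = -59.4644 / 84.8400 = -0.701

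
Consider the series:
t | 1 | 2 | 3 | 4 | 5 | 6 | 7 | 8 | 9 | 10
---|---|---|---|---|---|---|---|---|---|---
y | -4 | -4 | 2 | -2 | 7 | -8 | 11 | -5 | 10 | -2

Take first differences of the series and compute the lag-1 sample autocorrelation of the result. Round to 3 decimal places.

First differences Δy: 0, 6, -4, 9, -15, 19, -16, 15, -12
Mean of differences = 0.2222
Numerator Σ(Δy_t−Δȳ)(Δy_{t+1}−Δȳ) = -1207.1605
Denominator Σ(Δy_t−Δȳ)² = 1343.5556
r_1(Δy) = -1207.1605 / 1343.5556 = -0.898

-0.898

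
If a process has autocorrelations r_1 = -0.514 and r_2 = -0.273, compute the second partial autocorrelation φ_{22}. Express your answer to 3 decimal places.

φ_{22} = (r_2 − r_1²) / (1 − r_1²)
r_1² = (-0.514)² = 0.264196
Numerator = -0.273 − 0.2642 = -0.5372; denominator = 1 − 0.2642 = 0.7358
φ_{22} = -0.5372 / 0.7358 = -0.730

-0.730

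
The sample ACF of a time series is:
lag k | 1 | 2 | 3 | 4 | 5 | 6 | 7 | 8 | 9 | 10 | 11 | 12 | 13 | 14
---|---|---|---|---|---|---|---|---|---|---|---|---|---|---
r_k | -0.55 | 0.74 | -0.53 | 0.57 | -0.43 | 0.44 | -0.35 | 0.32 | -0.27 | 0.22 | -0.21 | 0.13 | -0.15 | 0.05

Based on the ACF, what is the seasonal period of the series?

The largest autocorrelation is r_2 = 0.74, with weaker echoes at lags 4 (0.57), 6 (0.44), 8 (0.32) and 10 (0.22); the remaining lags stay at or below 0.13.
The dominant spike at lag 2 indicates a seasonal period of 2.

2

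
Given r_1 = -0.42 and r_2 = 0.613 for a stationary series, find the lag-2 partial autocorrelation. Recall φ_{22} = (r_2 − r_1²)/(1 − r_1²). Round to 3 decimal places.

0.530

φ_{22} = (r_2 − r_1²) / (1 − r_1²)
r_1² = (-0.42)² = 0.1764
Numerator = 0.613 − 0.1764 = 0.4366; denominator = 1 − 0.1764 = 0.8236
φ_{22} = 0.4366 / 0.8236 = 0.530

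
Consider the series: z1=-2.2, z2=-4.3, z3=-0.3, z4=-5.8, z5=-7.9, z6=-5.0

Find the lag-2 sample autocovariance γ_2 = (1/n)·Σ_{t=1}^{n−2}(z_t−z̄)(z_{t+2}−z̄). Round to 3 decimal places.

-0.847

Mean z̄ = (-2.2 − 4.3 − 0.3 − 5.8 − 7.9 − 5.0)/6 = -4.2500
Σ_{t=1}^{4}(z_t−z̄)(z_{t+2}−z̄) = -5.0800
γ_2 = -5.0800 / 6 = -0.847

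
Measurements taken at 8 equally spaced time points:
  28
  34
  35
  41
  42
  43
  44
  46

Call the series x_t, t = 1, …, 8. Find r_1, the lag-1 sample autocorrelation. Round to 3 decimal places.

Mean x̄ = (28 + 34 + 35 + 41 + 42 + 43 + 44 + 46)/8 = 39.1250
Deviations from mean: -11.1250, -5.1250, -4.1250, 1.8750, 2.8750, 3.8750, 4.8750, 6.8750
Numerator Σ_{t=1}^{7}(x_t−x̄)(x_{t+1}−x̄) = 139.3594
Denominator Σ(x_t−x̄)² = 264.8750
r_1 = 139.3594 / 264.8750 = 0.526

0.526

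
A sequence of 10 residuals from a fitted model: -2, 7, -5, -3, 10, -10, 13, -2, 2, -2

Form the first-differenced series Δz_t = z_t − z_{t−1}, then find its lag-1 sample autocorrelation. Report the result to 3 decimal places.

First differences Δz: 9, -12, 2, 13, -20, 23, -15, 4, -4
Mean of differences = 0.0000
Numerator Σ(Δz_t−Δz̄)(Δz_{t+1}−Δz̄) = -1247.0000
Denominator Σ(Δz_t−Δz̄)² = 1584.0000
r_1(Δz) = -1247.0000 / 1584.0000 = -0.787

-0.787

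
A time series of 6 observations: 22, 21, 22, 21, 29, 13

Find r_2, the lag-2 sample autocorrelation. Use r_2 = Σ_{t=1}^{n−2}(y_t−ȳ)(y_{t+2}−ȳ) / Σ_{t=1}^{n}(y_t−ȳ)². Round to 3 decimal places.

0.065

Mean ȳ = (22 + 21 + 22 + 21 + 29 + 13)/6 = 21.3333
Deviations from mean: 0.6667, -0.3333, 0.6667, -0.3333, 7.6667, -8.3333
Numerator Σ_{t=1}^{4}(y_t−ȳ)(y_{t+2}−ȳ) = 8.4444
Denominator Σ(y_t−ȳ)² = 129.3333
r_2 = 8.4444 / 129.3333 = 0.065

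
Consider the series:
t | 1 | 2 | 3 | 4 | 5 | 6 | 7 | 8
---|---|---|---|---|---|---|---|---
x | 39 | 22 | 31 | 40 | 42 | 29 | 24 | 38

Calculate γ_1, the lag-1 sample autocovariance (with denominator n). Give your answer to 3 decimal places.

Mean x̄ = (39 + 22 + 31 + 40 + 42 + 29 + 24 + 38)/8 = 33.1250
Deviations: 5.8750, -11.1250, -2.1250, 6.8750, 8.8750, -4.1250, -9.1250, 4.8750
Σ_{t=1}^{7}(x_t−x̄)(x_{t+1}−x̄) = -38.7656
γ_1 = -38.7656 / 8 = -4.846

-4.846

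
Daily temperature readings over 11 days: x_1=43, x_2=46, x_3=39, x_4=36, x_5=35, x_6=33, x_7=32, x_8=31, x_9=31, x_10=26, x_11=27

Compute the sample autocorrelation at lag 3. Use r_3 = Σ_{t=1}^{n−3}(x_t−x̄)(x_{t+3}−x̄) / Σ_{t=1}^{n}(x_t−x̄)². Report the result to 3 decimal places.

Mean x̄ = (43 + 46 + 39 + 36 + 35 + 33 + 32 + 31 + 31 + 26 + 27)/11 = 34.4545
Numerator Σ_{t=1}^{8}(x_t−x̄)(x_{t+3}−x̄) = 58.7438
Denominator Σ(x_t−x̄)² = 388.7273
r_3 = 58.7438 / 388.7273 = 0.151

0.151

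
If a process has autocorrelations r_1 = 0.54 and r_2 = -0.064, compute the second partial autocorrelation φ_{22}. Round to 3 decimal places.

-0.502

φ_{22} = (r_2 − r_1²) / (1 − r_1²)
r_1² = (0.54)² = 0.2916
Numerator = -0.064 − 0.2916 = -0.3556; denominator = 1 − 0.2916 = 0.7084
φ_{22} = -0.3556 / 0.7084 = -0.502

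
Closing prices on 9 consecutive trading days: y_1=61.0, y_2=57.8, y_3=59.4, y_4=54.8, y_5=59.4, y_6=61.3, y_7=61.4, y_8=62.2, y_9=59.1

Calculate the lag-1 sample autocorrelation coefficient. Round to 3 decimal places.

Mean ȳ = (61.0 + 57.8 + 59.4 + 54.8 + 59.4 + 61.3 + 61.4 + 62.2 + 59.1)/9 = 59.6000
Numerator Σ_{t=1}^{8}(y_t−ȳ)(y_{t+1}−ȳ) = 5.8600
Denominator Σ(y_t−ȳ)² = 41.4600
r_1 = 5.8600 / 41.4600 = 0.141

0.141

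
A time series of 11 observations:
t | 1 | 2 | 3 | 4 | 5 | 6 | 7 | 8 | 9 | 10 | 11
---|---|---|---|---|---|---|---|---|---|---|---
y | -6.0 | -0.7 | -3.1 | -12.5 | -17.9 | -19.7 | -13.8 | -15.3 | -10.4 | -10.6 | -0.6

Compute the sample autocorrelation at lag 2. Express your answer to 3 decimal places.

0.124

Mean ȳ = (-6.0 − 0.7 − 3.1 − 12.5 − 17.9 − 19.7 − 13.8 − 15.3 − 10.4 − 10.6 − 0.6)/11 = -10.0545
Numerator Σ_{t=1}^{9}(y_t−ȳ)(y_{t+2}−ȳ) = 55.2159
Denominator Σ(y_t−ȳ)² = 444.2273
r_2 = 55.2159 / 444.2273 = 0.124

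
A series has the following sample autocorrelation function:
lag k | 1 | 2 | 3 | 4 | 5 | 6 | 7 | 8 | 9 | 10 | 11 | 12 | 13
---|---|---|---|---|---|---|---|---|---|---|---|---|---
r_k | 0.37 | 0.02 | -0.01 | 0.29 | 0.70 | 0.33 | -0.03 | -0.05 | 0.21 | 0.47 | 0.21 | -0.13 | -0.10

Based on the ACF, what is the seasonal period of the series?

The largest autocorrelation is r_5 = 0.70, with a weaker echo at lag 10 (0.47); the remaining lags stay at or below 0.37. The elevated value at lag 1 (0.37), dropping to 0.02 at lag 2, reflects decaying short-term dependence rather than seasonality.
The dominant spike at lag 5 indicates a seasonal period of 5.

5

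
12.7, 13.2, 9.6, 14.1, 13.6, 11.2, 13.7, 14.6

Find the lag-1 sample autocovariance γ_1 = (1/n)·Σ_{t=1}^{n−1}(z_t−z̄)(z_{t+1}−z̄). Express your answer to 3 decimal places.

Mean z̄ = (12.7 + 13.2 + 9.6 + 14.1 + 13.6 + 11.2 + 13.7 + 14.6)/8 = 12.8375
Σ_{t=1}^{7}(z_t−z̄)(z_{t+1}−z̄) = -5.4889
γ_1 = -5.4889 / 8 = -0.686

-0.686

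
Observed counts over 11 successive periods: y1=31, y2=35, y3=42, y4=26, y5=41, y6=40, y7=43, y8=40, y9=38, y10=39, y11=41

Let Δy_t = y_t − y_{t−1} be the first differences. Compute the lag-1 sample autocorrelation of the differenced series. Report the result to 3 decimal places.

First differences Δy: 4, 7, -16, 15, -1, 3, -3, -2, 1, 2
Mean of differences = 1.0000
Numerator Σ(Δy_t−Δȳ)(Δy_{t+1}−Δȳ) = -350.0000
Denominator Σ(Δy_t−Δȳ)² = 564.0000
r_1(Δy) = -350.0000 / 564.0000 = -0.621

-0.621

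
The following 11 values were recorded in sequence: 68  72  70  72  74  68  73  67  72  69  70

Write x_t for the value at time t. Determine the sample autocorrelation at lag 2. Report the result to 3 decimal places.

Mean x̄ = (68 + 72 + 70 + 72 + 74 + 68 + 73 + 67 + 72 + 69 + 70)/11 = 70.4545
Numerator Σ_{t=1}^{9}(x_t−x̄)(x_{t+2}−x̄) = 23.8595
Denominator Σ(x_t−x̄)² = 52.7273
r_2 = 23.8595 / 52.7273 = 0.453

0.453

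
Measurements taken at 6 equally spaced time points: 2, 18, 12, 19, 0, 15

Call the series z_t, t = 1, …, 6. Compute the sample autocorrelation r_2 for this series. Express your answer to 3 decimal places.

0.205

Mean z̄ = (2 + 18 + 12 + 19 + 0 + 15)/6 = 11.0000
Deviations from mean: -9.0000, 7.0000, 1.0000, 8.0000, -11.0000, 4.0000
Numerator Σ_{t=1}^{4}(z_t−z̄)(z_{t+2}−z̄) = 68.0000
Denominator Σ(z_t−z̄)² = 332.0000
r_2 = 68.0000 / 332.0000 = 0.205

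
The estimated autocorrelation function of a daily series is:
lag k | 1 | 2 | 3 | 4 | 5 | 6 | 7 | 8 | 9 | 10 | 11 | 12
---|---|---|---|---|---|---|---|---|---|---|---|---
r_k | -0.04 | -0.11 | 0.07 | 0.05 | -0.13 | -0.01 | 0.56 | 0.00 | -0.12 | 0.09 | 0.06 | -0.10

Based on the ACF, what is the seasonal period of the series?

7

The largest autocorrelation is r_7 = 0.56; the remaining lags stay at or below 0.09.
The dominant spike at lag 7 indicates a seasonal period of 7.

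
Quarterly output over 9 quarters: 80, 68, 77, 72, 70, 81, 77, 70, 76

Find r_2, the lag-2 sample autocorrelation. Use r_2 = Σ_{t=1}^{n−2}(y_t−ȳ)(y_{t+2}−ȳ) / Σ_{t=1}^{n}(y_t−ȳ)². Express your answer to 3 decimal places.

Mean ȳ = (80 + 68 + 77 + 72 + 70 + 81 + 77 + 70 + 76)/9 = 74.5556
Σ(y_t−ȳ)(y_{t+2}−ȳ) = (13.3086) + (16.7531) + (-11.1358) + (-16.4691) + (-11.1358) + (-29.3580) + (3.5309) = -34.5062
Denominator Σ(y_t−ȳ)² = 176.2222
r_2 = -34.5062 / 176.2222 = -0.196

-0.196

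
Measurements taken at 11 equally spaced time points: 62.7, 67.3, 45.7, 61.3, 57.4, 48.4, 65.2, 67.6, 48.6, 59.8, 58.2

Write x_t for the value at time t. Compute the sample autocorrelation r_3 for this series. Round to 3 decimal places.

0.413

Mean x̄ = (62.7 + 67.3 + 45.7 + 61.3 + 57.4 + 48.4 + 65.2 + 67.6 + 48.6 + 59.8 + 58.2)/11 = 58.3818
Numerator Σ_{t=1}^{8}(x_t−x̄)(x_{t+3}−x̄) = 246.9126
Denominator Σ(x_t−x̄)² = 597.3164
r_3 = 246.9126 / 597.3164 = 0.413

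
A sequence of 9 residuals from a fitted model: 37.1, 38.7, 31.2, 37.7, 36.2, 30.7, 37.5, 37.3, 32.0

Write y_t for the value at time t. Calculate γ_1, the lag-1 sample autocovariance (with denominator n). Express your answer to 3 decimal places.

-3.571

Mean ȳ = (37.1 + 38.7 + 31.2 + 37.7 + 36.2 + 30.7 + 37.5 + 37.3 + 32.0)/9 = 35.3778
Σ_{t=1}^{8}(y_t−ȳ)(y_{t+1}−ȳ) = -32.1372
γ_1 = -32.1372 / 9 = -3.571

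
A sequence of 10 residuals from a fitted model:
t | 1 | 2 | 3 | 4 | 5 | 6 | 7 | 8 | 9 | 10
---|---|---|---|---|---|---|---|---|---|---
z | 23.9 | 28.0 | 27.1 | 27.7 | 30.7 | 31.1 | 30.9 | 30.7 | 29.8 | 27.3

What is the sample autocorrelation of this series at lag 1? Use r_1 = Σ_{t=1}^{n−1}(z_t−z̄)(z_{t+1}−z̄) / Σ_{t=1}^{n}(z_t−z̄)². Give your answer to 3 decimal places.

0.391

Mean z̄ = (23.9 + 28.0 + 27.1 + 27.7 + 30.7 + 31.1 + 30.9 + 30.7 + 29.8 + 27.3)/10 = 28.7200
Numerator Σ_{t=1}^{9}(z_t−z̄)(z_{t+1}−z̄) = 19.0916
Denominator Σ(z_t−z̄)² = 48.8560
r_1 = 19.0916 / 48.8560 = 0.391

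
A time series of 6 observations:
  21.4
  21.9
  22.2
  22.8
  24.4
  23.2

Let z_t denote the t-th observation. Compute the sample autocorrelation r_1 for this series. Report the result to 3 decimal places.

Mean z̄ = (21.4 + 21.9 + 22.2 + 22.8 + 24.4 + 23.2)/6 = 22.6500
Deviations from mean: -1.2500, -0.7500, -0.4500, 0.1500, 1.7500, 0.5500
Numerator Σ_{t=1}^{5}(z_t−z̄)(z_{t+1}−z̄) = 2.4325
Denominator Σ(z_t−z̄)² = 5.7150
r_1 = 2.4325 / 5.7150 = 0.426

0.426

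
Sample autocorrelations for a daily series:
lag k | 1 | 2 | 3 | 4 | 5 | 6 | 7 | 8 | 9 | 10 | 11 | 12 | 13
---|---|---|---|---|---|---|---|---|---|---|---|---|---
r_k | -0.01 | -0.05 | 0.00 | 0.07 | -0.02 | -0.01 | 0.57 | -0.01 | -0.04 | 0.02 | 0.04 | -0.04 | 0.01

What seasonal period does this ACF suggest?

The largest autocorrelation is r_7 = 0.57; the remaining lags stay at or below 0.07.
The dominant spike at lag 7 indicates a seasonal period of 7.

7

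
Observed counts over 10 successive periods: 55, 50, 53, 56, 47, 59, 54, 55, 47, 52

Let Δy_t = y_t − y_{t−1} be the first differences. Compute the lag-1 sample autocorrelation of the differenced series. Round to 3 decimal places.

-0.668

First differences Δy: -5, 3, 3, -9, 12, -5, 1, -8, 5
Mean of differences = -0.3333
Numerator Σ(Δy_t−Δȳ)(Δy_{t+1}−Δȳ) = -255.1111
Denominator Σ(Δy_t−Δȳ)² = 382.0000
r_1(Δy) = -255.1111 / 382.0000 = -0.668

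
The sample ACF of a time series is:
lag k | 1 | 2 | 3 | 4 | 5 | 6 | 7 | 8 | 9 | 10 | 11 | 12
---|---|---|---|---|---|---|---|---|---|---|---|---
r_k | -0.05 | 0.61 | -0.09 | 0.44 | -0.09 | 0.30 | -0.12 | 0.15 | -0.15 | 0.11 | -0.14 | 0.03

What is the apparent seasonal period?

The largest autocorrelation is r_2 = 0.61, with weaker echoes at lags 4 (0.44), 6 (0.30) and 8 (0.15); the remaining lags stay at or below 0.11.
The dominant spike at lag 2 indicates a seasonal period of 2.

2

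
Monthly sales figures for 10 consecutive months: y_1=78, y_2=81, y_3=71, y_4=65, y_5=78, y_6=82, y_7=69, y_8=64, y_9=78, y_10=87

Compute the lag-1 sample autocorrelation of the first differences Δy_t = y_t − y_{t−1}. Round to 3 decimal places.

0.095

First differences Δy: 3, -10, -6, 13, 4, -13, -5, 14, 9
Mean of differences = 1.0000
Numerator Σ(Δy_t−Δȳ)(Δy_{t+1}−Δȳ) = 75.0000
Denominator Σ(Δy_t−Δȳ)² = 792.0000
r_1(Δy) = 75.0000 / 792.0000 = 0.095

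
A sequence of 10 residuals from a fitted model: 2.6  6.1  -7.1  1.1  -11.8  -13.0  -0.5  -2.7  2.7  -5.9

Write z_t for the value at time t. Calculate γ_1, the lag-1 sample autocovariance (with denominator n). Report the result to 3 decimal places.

Mean z̄ = (2.6 + 6.1 − 7.1 + 1.1 − 11.8 − 13.0 − 0.5 − 2.7 + 2.7 − 5.9)/10 = -2.8500
Σ_{t=1}^{9}(z_t−z̄)(z_{t+1}−z̄) = 9.8475
γ_1 = 9.8475 / 10 = 0.985

0.985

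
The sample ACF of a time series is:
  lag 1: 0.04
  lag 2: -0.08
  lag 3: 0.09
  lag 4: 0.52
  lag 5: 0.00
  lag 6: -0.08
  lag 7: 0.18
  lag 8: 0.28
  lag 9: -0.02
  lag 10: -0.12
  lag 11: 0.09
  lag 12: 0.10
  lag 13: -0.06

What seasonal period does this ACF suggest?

The largest autocorrelation is r_4 = 0.52, with a weaker echo at lag 8 (0.28); the remaining lags stay at or below 0.18.
The dominant spike at lag 4 indicates a seasonal period of 4.

4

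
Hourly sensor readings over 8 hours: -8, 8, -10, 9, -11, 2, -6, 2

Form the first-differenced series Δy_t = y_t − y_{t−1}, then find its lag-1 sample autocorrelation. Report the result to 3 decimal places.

First differences Δy: 16, -18, 19, -20, 13, -8, 8
Mean of differences = 1.4286
Numerator Σ(Δy_t−Δȳ)(Δy_{t+1}−Δȳ) = -1420.0408
Denominator Σ(Δy_t−Δȳ)² = 1623.7143
r_1(Δy) = -1420.0408 / 1623.7143 = -0.875

-0.875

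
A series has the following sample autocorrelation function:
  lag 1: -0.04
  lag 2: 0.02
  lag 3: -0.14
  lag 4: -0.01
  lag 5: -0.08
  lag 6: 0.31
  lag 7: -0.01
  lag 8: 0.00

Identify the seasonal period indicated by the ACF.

6

The largest autocorrelation is r_6 = 0.31; the remaining lags stay at or below 0.02.
The dominant spike at lag 6 indicates a seasonal period of 6.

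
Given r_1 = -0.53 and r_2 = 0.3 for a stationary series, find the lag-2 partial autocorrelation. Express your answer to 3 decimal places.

φ_{22} = (r_2 − r_1²) / (1 − r_1²)
r_1² = (-0.53)² = 0.2809
Numerator = 0.3 − 0.2809 = 0.0191; denominator = 1 − 0.2809 = 0.7191
φ_{22} = 0.0191 / 0.7191 = 0.027

0.027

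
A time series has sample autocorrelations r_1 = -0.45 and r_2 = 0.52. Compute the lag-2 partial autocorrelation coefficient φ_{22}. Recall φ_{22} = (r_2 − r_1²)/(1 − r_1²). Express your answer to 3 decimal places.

φ_{22} = (r_2 − r_1²) / (1 − r_1²)
r_1² = (-0.45)² = 0.2025
Numerator = 0.52 − 0.2025 = 0.3175; denominator = 1 − 0.2025 = 0.7975
φ_{22} = 0.3175 / 0.7975 = 0.398

0.398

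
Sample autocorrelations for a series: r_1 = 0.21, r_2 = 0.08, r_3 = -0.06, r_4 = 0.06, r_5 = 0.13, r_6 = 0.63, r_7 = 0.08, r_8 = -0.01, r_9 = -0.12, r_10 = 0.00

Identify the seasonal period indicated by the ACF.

6

The largest autocorrelation is r_6 = 0.63; the remaining lags stay at or below 0.21. The elevated value at lag 1 (0.21), dropping to 0.08 at lag 2, reflects decaying short-term dependence rather than seasonality.
The dominant spike at lag 6 indicates a seasonal period of 6.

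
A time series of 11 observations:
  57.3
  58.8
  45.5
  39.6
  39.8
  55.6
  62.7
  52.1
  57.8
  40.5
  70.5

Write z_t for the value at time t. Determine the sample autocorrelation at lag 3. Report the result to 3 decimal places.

Mean z̄ = (57.3 + 58.8 + 45.5 + 39.6 + 39.8 + 55.6 + 62.7 + 52.1 + 57.8 + 40.5 + 70.5)/11 = 52.7455
Numerator Σ_{t=1}^{8}(z_t−z̄)(z_{t+3}−z̄) = -400.3635
Denominator Σ(z_t−z̄)² = 1048.6673
r_3 = -400.3635 / 1048.6673 = -0.382

-0.382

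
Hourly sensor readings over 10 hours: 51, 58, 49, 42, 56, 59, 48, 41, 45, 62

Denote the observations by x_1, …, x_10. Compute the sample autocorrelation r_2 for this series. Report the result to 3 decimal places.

Mean x̄ = (51 + 58 + 49 + 42 + 56 + 59 + 48 + 41 + 45 + 62)/10 = 51.1000
Numerator Σ_{t=1}^{8}(x_t−x̄)(x_{t+2}−x̄) = -330.9200
Denominator Σ(x_t−x̄)² = 488.9000
r_2 = -330.9200 / 488.9000 = -0.677

-0.677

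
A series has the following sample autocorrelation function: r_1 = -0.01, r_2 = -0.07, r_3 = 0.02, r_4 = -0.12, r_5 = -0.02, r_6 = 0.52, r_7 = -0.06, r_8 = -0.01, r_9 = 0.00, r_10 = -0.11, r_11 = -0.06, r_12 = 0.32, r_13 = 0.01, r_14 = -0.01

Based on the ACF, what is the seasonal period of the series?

The largest autocorrelation is r_6 = 0.52, with a weaker echo at lag 12 (0.32); the remaining lags stay at or below 0.02.
The dominant spike at lag 6 indicates a seasonal period of 6.

6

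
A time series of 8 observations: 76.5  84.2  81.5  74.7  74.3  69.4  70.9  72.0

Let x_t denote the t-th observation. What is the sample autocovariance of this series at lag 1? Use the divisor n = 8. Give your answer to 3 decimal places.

13.583

Mean x̄ = (76.5 + 84.2 + 81.5 + 74.7 + 74.3 + 69.4 + 70.9 + 72.0)/8 = 75.4375
Σ_{t=1}^{7}(x_t−x̄)(x_{t+1}−x̄) = 108.6611
γ_1 = 108.6611 / 8 = 13.583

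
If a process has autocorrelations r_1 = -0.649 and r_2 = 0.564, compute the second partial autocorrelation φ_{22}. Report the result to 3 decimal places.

φ_{22} = (r_2 − r_1²) / (1 − r_1²)
r_1² = (-0.649)² = 0.421201
Numerator = 0.564 − 0.4212 = 0.1428; denominator = 1 − 0.4212 = 0.5788
φ_{22} = 0.1428 / 0.5788 = 0.247

0.247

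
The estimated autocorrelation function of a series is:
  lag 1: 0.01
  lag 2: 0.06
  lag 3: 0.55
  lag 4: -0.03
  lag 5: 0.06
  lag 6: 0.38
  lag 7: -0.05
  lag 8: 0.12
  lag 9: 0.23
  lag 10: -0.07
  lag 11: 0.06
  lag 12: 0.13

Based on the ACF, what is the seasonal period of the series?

3

The largest autocorrelation is r_3 = 0.55, with weaker echoes at lags 6 (0.38) and 9 (0.23); the remaining lags stay at or below 0.13.
The dominant spike at lag 3 indicates a seasonal period of 3.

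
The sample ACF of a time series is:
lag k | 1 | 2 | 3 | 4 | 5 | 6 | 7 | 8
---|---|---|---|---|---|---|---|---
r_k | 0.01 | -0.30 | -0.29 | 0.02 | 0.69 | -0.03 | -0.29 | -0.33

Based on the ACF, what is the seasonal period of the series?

5

The largest autocorrelation is r_5 = 0.69; the remaining lags stay at or below 0.02.
The dominant spike at lag 5 indicates a seasonal period of 5.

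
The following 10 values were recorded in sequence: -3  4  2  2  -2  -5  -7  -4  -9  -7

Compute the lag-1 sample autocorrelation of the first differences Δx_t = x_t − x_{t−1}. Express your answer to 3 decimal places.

-0.279

First differences Δx: 7, -2, 0, -4, -3, -2, 3, -5, 2
Mean of differences = -0.4444
Numerator Σ(Δx_t−Δx̄)(Δx_{t+1}−Δx̄) = -32.9753
Denominator Σ(Δx_t−Δx̄)² = 118.2222
r_1(Δx) = -32.9753 / 118.2222 = -0.279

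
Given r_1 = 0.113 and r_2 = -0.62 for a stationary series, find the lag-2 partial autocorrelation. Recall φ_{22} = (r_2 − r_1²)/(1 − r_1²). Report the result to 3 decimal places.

-0.641

φ_{22} = (r_2 − r_1²) / (1 − r_1²)
r_1² = (0.113)² = 0.012769
Numerator = -0.62 − 0.0128 = -0.6328; denominator = 1 − 0.0128 = 0.9872
φ_{22} = -0.6328 / 0.9872 = -0.641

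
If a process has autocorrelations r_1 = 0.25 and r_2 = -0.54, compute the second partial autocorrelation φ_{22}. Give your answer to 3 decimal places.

φ_{22} = (r_2 − r_1²) / (1 − r_1²)
r_1² = (0.25)² = 0.0625
Numerator = -0.54 − 0.0625 = -0.6025; denominator = 1 − 0.0625 = 0.9375
φ_{22} = -0.6025 / 0.9375 = -0.643

-0.643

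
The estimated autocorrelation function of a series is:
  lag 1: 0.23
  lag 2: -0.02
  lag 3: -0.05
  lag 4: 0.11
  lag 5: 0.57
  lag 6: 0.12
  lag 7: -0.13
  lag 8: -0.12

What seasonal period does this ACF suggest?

5

The largest autocorrelation is r_5 = 0.57; the remaining lags stay at or below 0.23.
The dominant spike at lag 5 indicates a seasonal period of 5.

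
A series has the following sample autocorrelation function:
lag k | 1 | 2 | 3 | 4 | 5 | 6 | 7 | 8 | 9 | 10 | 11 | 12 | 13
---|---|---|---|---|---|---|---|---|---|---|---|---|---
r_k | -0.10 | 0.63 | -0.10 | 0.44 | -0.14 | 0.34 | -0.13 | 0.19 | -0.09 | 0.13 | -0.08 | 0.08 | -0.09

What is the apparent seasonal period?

2

The largest autocorrelation is r_2 = 0.63, with weaker echoes at lags 4 (0.44), 6 (0.34) and 8 (0.19); the remaining lags stay at or below 0.13.
The dominant spike at lag 2 indicates a seasonal period of 2.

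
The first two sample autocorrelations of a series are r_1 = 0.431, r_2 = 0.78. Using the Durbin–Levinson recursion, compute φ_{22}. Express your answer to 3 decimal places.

0.730

φ_{22} = (r_2 − r_1²) / (1 − r_1²)
r_1² = (0.431)² = 0.185761
Numerator = 0.78 − 0.1858 = 0.5942; denominator = 1 − 0.1858 = 0.8142
φ_{22} = 0.5942 / 0.8142 = 0.730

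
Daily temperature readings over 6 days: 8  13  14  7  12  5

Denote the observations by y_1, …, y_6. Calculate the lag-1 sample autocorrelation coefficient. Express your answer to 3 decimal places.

-0.315

Mean ȳ = (8 + 13 + 14 + 7 + 12 + 5)/6 = 9.8333
Numerator Σ_{t=1}^{5}(y_t−ȳ)(y_{t+1}−ȳ) = -21.0278
Denominator Σ(y_t−ȳ)² = 66.8333
r_1 = -21.0278 / 66.8333 = -0.315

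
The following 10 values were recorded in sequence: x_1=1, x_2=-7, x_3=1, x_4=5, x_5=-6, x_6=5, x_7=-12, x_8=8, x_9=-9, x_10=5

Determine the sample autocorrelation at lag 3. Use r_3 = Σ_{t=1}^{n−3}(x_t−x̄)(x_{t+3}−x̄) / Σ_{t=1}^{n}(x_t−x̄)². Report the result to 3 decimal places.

Mean x̄ = (1 − 7 + 1 + 5 − 6 + 5 − 12 + 8 − 9 + 5)/10 = -0.9000
Numerator Σ_{t=1}^{7}(x_t−x̄)(x_{t+3}−x̄) = -170.6300
Denominator Σ(x_t−x̄)² = 442.9000
r_3 = -170.6300 / 442.9000 = -0.385

-0.385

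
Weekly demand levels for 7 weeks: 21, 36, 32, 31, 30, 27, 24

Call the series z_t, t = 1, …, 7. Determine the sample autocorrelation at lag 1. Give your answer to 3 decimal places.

-0.103

Mean z̄ = (21 + 36 + 32 + 31 + 30 + 27 + 24)/7 = 28.7143
Deviations from mean: -7.7143, 7.2857, 3.2857, 2.2857, 1.2857, -1.7143, -4.7143
Σ(z_t−z̄)(z_{t+1}−z̄) = (-56.2041) + (23.9388) + (7.5102) + (2.9388) + (-2.2041) + (8.0816) = -15.9388
Denominator Σ(z_t−z̄)² = 155.4286
r_1 = -15.9388 / 155.4286 = -0.103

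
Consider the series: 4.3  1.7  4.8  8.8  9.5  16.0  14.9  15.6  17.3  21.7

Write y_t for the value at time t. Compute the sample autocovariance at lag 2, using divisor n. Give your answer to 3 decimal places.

Mean ȳ = (4.3 + 1.7 + 4.8 + 8.8 + 9.5 + 16.0 + 14.9 + 15.6 + 17.3 + 21.7)/10 = 11.4600
Σ_{t=1}^{8}(y_t−ȳ)(y_{t+2}−ȳ) = 149.1608
γ_2 = 149.1608 / 10 = 14.916

14.916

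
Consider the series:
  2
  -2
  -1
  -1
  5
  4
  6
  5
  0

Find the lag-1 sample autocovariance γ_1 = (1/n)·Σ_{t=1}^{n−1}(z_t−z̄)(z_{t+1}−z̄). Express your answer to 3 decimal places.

3.556

Mean z̄ = (2 − 2 − 1 − 1 + 5 + 4 + 6 + 5 + 0)/9 = 2.0000
Σ_{t=1}^{8}(z_t−z̄)(z_{t+1}−z̄) = 32.0000
γ_1 = 32.0000 / 9 = 3.556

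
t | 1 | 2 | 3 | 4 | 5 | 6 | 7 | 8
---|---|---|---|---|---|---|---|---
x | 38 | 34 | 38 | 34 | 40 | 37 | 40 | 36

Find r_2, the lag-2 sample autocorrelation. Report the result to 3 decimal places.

Mean x̄ = (38 + 34 + 38 + 34 + 40 + 37 + 40 + 36)/8 = 37.1250
Deviations from mean: 0.8750, -3.1250, 0.8750, -3.1250, 2.8750, -0.1250, 2.8750, -1.1250
Numerator Σ_{t=1}^{6}(x_t−x̄)(x_{t+2}−x̄) = 21.8438
Denominator Σ(x_t−x̄)² = 38.8750
r_2 = 21.8438 / 38.8750 = 0.562

0.562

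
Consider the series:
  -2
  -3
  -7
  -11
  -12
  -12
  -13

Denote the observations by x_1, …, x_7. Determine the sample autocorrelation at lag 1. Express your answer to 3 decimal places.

Mean x̄ = (-2 − 3 − 7 − 11 − 12 − 12 − 13)/7 = -8.5714
Σ(x_t−x̄)(x_{t+1}−x̄) = (36.6122) + (8.7551) + (-3.8163) + (8.3265) + (11.7551) + (15.1837) = 76.8163
Denominator Σ(x_t−x̄)² = 125.7143
r_1 = 76.8163 / 125.7143 = 0.611

0.611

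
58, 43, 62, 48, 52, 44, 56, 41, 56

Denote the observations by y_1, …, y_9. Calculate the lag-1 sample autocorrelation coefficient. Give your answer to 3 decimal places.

-0.724

Mean ȳ = (58 + 43 + 62 + 48 + 52 + 44 + 56 + 41 + 56)/9 = 51.1111
Numerator Σ_{t=1}^{8}(y_t−ȳ)(y_{t+1}−ȳ) = -320.7901
Denominator Σ(y_t−ȳ)² = 442.8889
r_1 = -320.7901 / 442.8889 = -0.724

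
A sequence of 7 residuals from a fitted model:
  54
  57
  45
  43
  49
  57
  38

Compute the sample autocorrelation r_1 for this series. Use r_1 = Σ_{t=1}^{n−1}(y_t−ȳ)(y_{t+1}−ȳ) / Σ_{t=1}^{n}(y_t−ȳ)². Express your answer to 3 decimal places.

Mean ȳ = (54 + 57 + 45 + 43 + 49 + 57 + 38)/7 = 49.0000
Deviations from mean: 5.0000, 8.0000, -4.0000, -6.0000, 0.0000, 8.0000, -11.0000
Numerator Σ_{t=1}^{6}(y_t−ȳ)(y_{t+1}−ȳ) = -56.0000
Denominator Σ(y_t−ȳ)² = 326.0000
r_1 = -56.0000 / 326.0000 = -0.172

-0.172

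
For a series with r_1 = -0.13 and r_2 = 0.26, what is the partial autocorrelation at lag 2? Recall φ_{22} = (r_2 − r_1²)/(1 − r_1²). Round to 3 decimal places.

0.247

φ_{22} = (r_2 − r_1²) / (1 − r_1²)
r_1² = (-0.13)² = 0.0169
Numerator = 0.26 − 0.0169 = 0.2431; denominator = 1 − 0.0169 = 0.9831
φ_{22} = 0.2431 / 0.9831 = 0.247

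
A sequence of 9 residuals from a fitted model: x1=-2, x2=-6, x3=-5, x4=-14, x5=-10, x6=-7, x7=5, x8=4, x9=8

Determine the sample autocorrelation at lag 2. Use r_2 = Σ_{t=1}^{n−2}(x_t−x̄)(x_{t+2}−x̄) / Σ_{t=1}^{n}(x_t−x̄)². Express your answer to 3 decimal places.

0.214

Mean x̄ = (-2 − 6 − 5 − 14 − 10 − 7 + 5 + 4 + 8)/9 = -3.0000
Σ(x_t−x̄)(x_{t+2}−x̄) = (-2.0000) + (33.0000) + (14.0000) + (44.0000) + (-56.0000) + (-28.0000) + (88.0000) = 93.0000
Denominator Σ(x_t−x̄)² = 434.0000
r_2 = 93.0000 / 434.0000 = 0.214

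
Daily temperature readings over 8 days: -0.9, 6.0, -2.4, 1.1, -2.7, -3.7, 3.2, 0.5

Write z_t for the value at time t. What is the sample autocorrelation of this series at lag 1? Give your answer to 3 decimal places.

-0.345

Mean z̄ = (-0.9 + 6.0 − 2.4 + 1.1 − 2.7 − 3.7 + 3.2 + 0.5)/8 = 0.1375
Deviations from mean: -1.0375, 5.8625, -2.5375, 0.9625, -2.8375, -3.8375, 3.0625, 0.3625
Σ(z_t−z̄)(z_{t+1}−z̄) = (-6.0823) + (-14.8761) + (-2.4423) + (-2.7311) + (10.8889) + (-11.7523) + (1.1102) = -25.8852
Denominator Σ(z_t−z̄)² = 75.0988
r_1 = -25.8852 / 75.0988 = -0.345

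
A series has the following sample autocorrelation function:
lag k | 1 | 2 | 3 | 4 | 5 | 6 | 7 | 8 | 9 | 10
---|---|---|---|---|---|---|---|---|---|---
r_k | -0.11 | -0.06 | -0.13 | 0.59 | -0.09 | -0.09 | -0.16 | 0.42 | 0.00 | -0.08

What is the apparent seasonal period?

4

The largest autocorrelation is r_4 = 0.59, with a weaker echo at lag 8 (0.42); the remaining lags stay at or below 0.00.
The dominant spike at lag 4 indicates a seasonal period of 4.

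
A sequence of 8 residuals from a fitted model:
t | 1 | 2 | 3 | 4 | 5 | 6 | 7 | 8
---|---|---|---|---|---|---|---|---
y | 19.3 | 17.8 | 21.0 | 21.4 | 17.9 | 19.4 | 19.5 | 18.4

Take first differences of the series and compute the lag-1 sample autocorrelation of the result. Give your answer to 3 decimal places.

-0.351

First differences Δy: -1.5, 3.2, 0.4, -3.5, 1.5, 0.1, -1.1
Mean of differences = -0.1286
Numerator Σ(Δy_t−Δȳ)(Δy_{t+1}−Δȳ) = -9.9280
Denominator Σ(Δy_t−Δȳ)² = 28.2543
r_1(Δy) = -9.9280 / 28.2543 = -0.351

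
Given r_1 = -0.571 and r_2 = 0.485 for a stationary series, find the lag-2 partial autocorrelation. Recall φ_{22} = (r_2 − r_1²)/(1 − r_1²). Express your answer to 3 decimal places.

φ_{22} = (r_2 − r_1²) / (1 − r_1²)
r_1² = (-0.571)² = 0.326041
Numerator = 0.485 − 0.3260 = 0.1590; denominator = 1 − 0.3260 = 0.6740
φ_{22} = 0.1590 / 0.6740 = 0.236

0.236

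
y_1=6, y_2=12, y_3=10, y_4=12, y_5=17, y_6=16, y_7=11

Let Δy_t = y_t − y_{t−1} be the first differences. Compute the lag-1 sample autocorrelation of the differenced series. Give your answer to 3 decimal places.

-0.110

First differences Δy: 6, -2, 2, 5, -1, -5
Mean of differences = 0.8333
Numerator Σ(Δy_t−Δȳ)(Δy_{t+1}−Δȳ) = -10.0278
Denominator Σ(Δy_t−Δȳ)² = 90.8333
r_1(Δy) = -10.0278 / 90.8333 = -0.110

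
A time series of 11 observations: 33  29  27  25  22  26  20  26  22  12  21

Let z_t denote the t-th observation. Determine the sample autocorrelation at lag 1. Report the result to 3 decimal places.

Mean z̄ = (33 + 29 + 27 + 25 + 22 + 26 + 20 + 26 + 22 + 12 + 21)/11 = 23.9091
Numerator Σ_{t=1}^{10}(z_t−z̄)(z_{t+1}−z̄) = 96.3554
Denominator Σ(z_t−z̄)² = 300.9091
r_1 = 96.3554 / 300.9091 = 0.320

0.320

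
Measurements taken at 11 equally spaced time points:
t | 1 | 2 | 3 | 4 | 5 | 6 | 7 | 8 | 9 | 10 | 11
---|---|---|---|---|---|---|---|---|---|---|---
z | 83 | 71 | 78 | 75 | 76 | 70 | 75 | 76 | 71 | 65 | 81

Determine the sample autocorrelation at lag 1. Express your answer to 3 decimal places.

-0.299

Mean z̄ = (83 + 71 + 78 + 75 + 76 + 70 + 75 + 76 + 71 + 65 + 81)/11 = 74.6364
Numerator Σ_{t=1}^{10}(z_t−z̄)(z_{t+1}−z̄) = -79.6777
Denominator Σ(z_t−z̄)² = 266.5455
r_1 = -79.6777 / 266.5455 = -0.299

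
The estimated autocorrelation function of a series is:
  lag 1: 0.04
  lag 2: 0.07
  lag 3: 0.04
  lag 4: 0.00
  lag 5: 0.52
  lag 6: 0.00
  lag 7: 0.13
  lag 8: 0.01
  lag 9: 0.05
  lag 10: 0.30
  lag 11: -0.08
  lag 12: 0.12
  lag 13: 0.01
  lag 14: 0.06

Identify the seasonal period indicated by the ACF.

5

The largest autocorrelation is r_5 = 0.52, with a weaker echo at lag 10 (0.30); the remaining lags stay at or below 0.13.
The dominant spike at lag 5 indicates a seasonal period of 5.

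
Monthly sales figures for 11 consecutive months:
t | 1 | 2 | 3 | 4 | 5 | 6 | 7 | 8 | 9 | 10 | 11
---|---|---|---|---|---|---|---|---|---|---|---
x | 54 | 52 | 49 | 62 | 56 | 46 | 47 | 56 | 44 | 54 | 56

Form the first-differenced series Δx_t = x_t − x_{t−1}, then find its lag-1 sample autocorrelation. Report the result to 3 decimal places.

First differences Δx: -2, -3, 13, -6, -10, 1, 9, -12, 10, 2
Mean of differences = 0.2000
Numerator Σ(Δx_t−Δx̄)(Δx_{t+1}−Δx̄) = -260.4400
Denominator Σ(Δx_t−Δx̄)² = 647.6000
r_1(Δx) = -260.4400 / 647.6000 = -0.402

-0.402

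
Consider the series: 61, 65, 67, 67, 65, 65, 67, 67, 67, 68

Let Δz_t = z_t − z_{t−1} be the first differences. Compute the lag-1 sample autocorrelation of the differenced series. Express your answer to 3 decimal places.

First differences Δz: 4, 2, 0, -2, 0, 2, 0, 0, 1
Mean of differences = 0.7778
Numerator Σ(Δz_t−Δz̄)(Δz_{t+1}−Δz̄) = 5.8395
Denominator Σ(Δz_t−Δz̄)² = 23.5556
r_1(Δz) = 5.8395 / 23.5556 = 0.248

0.248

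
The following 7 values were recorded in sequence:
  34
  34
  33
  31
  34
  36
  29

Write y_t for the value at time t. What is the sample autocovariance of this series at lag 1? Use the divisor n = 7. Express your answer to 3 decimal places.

-1.429

Mean ȳ = (34 + 34 + 33 + 31 + 34 + 36 + 29)/7 = 33.0000
Σ_{t=1}^{6}(y_t−ȳ)(y_{t+1}−ȳ) = -10.0000
γ_1 = -10.0000 / 7 = -1.429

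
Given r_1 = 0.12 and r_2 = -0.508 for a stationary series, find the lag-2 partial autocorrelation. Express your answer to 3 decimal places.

φ_{22} = (r_2 − r_1²) / (1 − r_1²)
r_1² = (0.12)² = 0.0144
Numerator = -0.508 − 0.0144 = -0.5224; denominator = 1 − 0.0144 = 0.9856
φ_{22} = -0.5224 / 0.9856 = -0.530

-0.530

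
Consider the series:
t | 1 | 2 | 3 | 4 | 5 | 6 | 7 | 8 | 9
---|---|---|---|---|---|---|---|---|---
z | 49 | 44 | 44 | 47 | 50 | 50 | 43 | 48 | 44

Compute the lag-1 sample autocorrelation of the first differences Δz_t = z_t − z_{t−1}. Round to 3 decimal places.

First differences Δz: -5, 0, 3, 3, 0, -7, 5, -4
Mean of differences = -0.6250
Numerator Σ(Δz_t−Δz̄)(Δz_{t+1}−Δz̄) = -43.8906
Denominator Σ(Δz_t−Δz̄)² = 129.8750
r_1(Δz) = -43.8906 / 129.8750 = -0.338

-0.338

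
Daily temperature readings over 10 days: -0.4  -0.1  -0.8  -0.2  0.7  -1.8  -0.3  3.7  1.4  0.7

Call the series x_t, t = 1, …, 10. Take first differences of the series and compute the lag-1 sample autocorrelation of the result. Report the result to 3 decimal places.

First differences Δx: 0.3, -0.7, 0.6, 0.9, -2.5, 1.5, 4.0, -2.3, -0.7
Mean of differences = 0.1222
Numerator Σ(Δx_t−Δx̄)(Δx_{t+1}−Δx̄) = -7.8783
Denominator Σ(Δx_t−Δx̄)² = 31.8956
r_1(Δx) = -7.8783 / 31.8956 = -0.247

-0.247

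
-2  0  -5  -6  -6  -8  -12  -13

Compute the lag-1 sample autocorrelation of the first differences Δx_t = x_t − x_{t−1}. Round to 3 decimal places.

First differences Δx: 2, -5, -1, 0, -2, -4, -1
Mean of differences = -1.5714
Numerator Σ(Δx_t−Δx̄)(Δx_{t+1}−Δx̄) = -14.3265
Denominator Σ(Δx_t−Δx̄)² = 33.7143
r_1(Δx) = -14.3265 / 33.7143 = -0.425

-0.425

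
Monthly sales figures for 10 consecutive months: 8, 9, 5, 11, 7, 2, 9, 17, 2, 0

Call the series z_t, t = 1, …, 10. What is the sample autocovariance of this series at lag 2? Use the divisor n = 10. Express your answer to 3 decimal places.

-14.400

Mean z̄ = (8 + 9 + 5 + 11 + 7 + 2 + 9 + 17 + 2 + 0)/10 = 7.0000
Σ_{t=1}^{8}(z_t−z̄)(z_{t+2}−z̄) = -144.0000
γ_2 = -144.0000 / 10 = -14.400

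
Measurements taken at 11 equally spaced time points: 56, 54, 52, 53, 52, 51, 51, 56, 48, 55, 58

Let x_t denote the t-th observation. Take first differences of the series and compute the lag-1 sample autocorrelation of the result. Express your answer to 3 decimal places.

-0.465

First differences Δx: -2, -2, 1, -1, -1, 0, 5, -8, 7, 3
Mean of differences = 0.2000
Numerator Σ(Δx_t−Δx̄)(Δx_{t+1}−Δx̄) = -73.2400
Denominator Σ(Δx_t−Δx̄)² = 157.6000
r_1(Δx) = -73.2400 / 157.6000 = -0.465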